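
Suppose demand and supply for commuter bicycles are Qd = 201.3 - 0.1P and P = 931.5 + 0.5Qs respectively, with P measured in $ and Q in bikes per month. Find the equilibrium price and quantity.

P* = 983, Q* = 103

Solving each curve for Q: Qs = -1863 + 2P.
Set Qd = Qs: 201.3 - 0.1P = -1863 + 2P, so 2064.3 = 2.1P and P* = 983.
From the demand curve, Q* = 201.3 - 0.1(983) = 103.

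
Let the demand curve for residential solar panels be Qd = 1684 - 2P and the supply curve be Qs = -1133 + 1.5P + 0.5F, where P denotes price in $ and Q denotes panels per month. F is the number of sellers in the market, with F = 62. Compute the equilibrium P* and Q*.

P* = 796, Q* = 92

With F = 62, supply is Qs = -1102 + 1.5P.
Equating demand and supply, 1684 - 2P = -1102 + 1.5P gives 3.5P = 2786, so P* = 796.
Then Q* = 1684 - 2(796) = 92.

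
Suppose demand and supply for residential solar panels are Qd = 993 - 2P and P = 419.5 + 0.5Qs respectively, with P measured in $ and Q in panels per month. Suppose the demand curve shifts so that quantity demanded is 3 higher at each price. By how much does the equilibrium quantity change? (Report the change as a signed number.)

ΔQ = 1.5

Rewriting in direct form: Qs = -839 + 2P.
At equilibrium Qd = Qs, so 993 - 2P = -839 + 2P; collecting terms, 1832 = 4P and P* = 458.
Then Q* = 993 - 2(458) = 77.
After the shift, demand is Qd = 996 - 2P.
New equilibrium: 1835 = 4P, so P = 458.75 and Q = 78.5.
ΔQ = 78.5 - 77 = 1.5.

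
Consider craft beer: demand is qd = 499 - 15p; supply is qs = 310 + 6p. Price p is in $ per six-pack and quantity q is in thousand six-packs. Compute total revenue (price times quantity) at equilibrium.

The market clears where 499 - 15p = 310 + 6p. Rearranging, 21p = 189, hence p* = 9.
Substitute back: q* = 499 - 15(9) = 364.
Total revenue = p* × q* = 9 × 364 = 3276.

Total revenue = 3276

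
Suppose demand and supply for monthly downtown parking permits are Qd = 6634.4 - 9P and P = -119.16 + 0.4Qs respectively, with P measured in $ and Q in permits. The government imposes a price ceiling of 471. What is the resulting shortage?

Shortage = 920

Solving each curve for Q: Qs = 297.9 + 2.5P.
Evaluating both curves at the ceiling price 471 gives Qd = 2395.4, Qs = 1475.4.
Shortage = Qd - Qs = 2395.4 - 1475.4 = 920.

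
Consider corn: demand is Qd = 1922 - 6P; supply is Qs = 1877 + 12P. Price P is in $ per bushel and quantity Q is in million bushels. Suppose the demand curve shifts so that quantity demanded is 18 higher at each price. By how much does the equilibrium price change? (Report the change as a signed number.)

Set Qd = Qs: 1922 - 6P = 1877 + 12P, so 45 = 18P and P* = 2.5.
Plugging P* into demand: Q* = 1922 - 6(2.5) = 1907.
After the shift, demand is Qd = 1940 - 6P.
Re-solving, 18P = 63 gives P = 3.5 and Q = 1919.
ΔP = 3.5 - 2.5 = 1.

ΔP = 1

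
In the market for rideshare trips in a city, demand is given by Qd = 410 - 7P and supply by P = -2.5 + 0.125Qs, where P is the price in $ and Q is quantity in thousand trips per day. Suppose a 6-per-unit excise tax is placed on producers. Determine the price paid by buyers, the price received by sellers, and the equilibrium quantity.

P_b = 29.2, P_s = 23.2, Q = 205.6

In direct form, Qs = 20 + 8P.
Producers keep P_s = P_b - 6 per unit, so supply in terms of the buyer price is Qs = -28 + 8P_b.
Equate demand and the shifted supply: 410 - 7P_b = -28 + 8P_b, giving 15P_b = 438, so P_b = 29.2.
Then P_s = 29.2 - 6 = 23.2 and Q = 410 - 7(29.2) = 205.6.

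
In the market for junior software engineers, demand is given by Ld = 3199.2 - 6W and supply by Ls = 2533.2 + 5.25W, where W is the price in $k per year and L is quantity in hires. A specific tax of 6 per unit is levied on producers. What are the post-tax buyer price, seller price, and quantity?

W_b = 62, W_s = 56, L = 2827.2

The tax drives a wedge W_b - W_s = 6. Substituting W_s = W_b - 6 into supply: Ls = 2501.7 + 5.25W_b.
Market clearing requires 3199.2 - 6W_b = 2501.7 + 5.25W_b; hence 697.5 = 11.25W_b and W_b = 62.
So W_s = 56 and the quantity traded is L = 3199.2 - 6(62) = 2827.2.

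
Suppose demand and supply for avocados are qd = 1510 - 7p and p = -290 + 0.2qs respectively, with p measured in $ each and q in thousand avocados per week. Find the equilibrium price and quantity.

Rewriting in direct form: qs = 1450 + 5p.
At equilibrium qd = qs, so 1510 - 7p = 1450 + 5p; collecting terms, 60 = 12p and p* = 5.
Then q* = 1510 - 7(5) = 1475.

p* = 5, q* = 1475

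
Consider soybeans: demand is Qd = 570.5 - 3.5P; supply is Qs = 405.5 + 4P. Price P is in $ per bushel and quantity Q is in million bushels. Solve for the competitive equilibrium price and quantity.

P* = 22, Q* = 493.5

The market clears where 570.5 - 3.5P = 405.5 + 4P. Rearranging, 7.5P = 165, hence P* = 22.
Substitute back: Q* = 570.5 - 3.5(22) = 493.5.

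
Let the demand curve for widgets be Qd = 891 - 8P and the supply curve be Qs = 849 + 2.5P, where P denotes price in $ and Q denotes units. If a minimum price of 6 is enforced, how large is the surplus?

At P = 6: Qd = 843 and Qs = 864.
Surplus = Qs - Qd = 864 - 843 = 21.

Surplus = 21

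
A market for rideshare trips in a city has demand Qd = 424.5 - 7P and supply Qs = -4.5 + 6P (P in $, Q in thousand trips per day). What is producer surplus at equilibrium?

Producer surplus = 3120.1875

The market clears where 424.5 - 7P = -4.5 + 6P. Rearranging, 13P = 429, hence P* = 33.
From the demand curve, Q* = 424.5 - 7(33) = 193.5.
Supply choke price (Qs = 0): P = 0.75. Producer surplus = ½ × (33 - 0.75) × 193.5 = 3120.1875.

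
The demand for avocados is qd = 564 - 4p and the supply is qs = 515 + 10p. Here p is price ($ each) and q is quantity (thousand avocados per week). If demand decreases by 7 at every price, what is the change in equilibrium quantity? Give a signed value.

Δq = -5

At equilibrium qd = qs, so 564 - 4p = 515 + 10p; collecting terms, 49 = 14p and p* = 3.5.
From the demand curve, q* = 564 - 4(3.5) = 550.
After the shift, demand is qd = 557 - 4p.
Re-solving, 14p = 42 gives p = 3 and q = 545.
Δq = 545 - 550 = -5.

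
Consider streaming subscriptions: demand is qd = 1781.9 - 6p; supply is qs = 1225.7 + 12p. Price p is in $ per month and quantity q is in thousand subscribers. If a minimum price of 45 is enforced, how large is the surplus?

Surplus = 253.8

With p fixed at 45, quantity demanded is 1511.9 and quantity supplied is 1765.7.
Surplus = qs - qd = 1765.7 - 1511.9 = 253.8.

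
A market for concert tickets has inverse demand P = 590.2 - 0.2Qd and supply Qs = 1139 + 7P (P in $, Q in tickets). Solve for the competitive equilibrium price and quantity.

P* = 151, Q* = 2196

In direct form, Qd = 2951 - 5P.
Set Qd = Qs: 2951 - 5P = 1139 + 7P, so 1812 = 12P and P* = 151.
Then Q* = 2951 - 5(151) = 2196.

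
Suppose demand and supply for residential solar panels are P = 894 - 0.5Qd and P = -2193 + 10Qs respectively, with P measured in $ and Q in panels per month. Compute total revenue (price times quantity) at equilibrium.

Rewriting in direct form: Qd = 1788 - 2P and Qs = 219.3 + 0.1P.
Set Qd = Qs: 1788 - 2P = 219.3 + 0.1P, so 1568.7 = 2.1P and P* = 747.
From the demand curve, Q* = 1788 - 2(747) = 294.
Total revenue = P* × Q* = 747 × 294 = 219618.

Total revenue = 219618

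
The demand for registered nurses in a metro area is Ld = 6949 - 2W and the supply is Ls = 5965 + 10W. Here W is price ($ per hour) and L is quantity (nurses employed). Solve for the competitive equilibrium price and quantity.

W* = 82, L* = 6785

Set Ld = Ls: 6949 - 2W = 5965 + 10W, so 984 = 12W and W* = 82.
From the demand curve, L* = 6949 - 2(82) = 6785.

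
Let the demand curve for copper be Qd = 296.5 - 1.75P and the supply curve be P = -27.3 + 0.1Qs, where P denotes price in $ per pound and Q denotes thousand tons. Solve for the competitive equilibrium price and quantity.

P* = 2, Q* = 293

In direct form, Qs = 273 + 10P.
The market clears where 296.5 - 1.75P = 273 + 10P. Rearranging, 11.75P = 23.5, hence P* = 2.
From the demand curve, Q* = 296.5 - 1.75(2) = 293.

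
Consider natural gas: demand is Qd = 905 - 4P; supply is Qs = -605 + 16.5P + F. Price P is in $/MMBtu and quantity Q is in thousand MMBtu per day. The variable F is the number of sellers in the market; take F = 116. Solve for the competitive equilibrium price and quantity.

P* = 68, Q* = 633

With F = 116, supply is Qs = -489 + 16.5P.
At equilibrium Qd = Qs, so 905 - 4P = -489 + 16.5P; collecting terms, 1394 = 20.5P and P* = 68.
Substitute back: Q* = 905 - 4(68) = 633.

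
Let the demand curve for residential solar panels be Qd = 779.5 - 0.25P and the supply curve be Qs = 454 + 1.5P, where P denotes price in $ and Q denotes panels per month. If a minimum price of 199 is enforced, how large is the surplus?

Surplus = 22.75

With P fixed at 199, quantity demanded is 729.75 and quantity supplied is 752.5.
Surplus = Qs - Qd = 752.5 - 729.75 = 22.75.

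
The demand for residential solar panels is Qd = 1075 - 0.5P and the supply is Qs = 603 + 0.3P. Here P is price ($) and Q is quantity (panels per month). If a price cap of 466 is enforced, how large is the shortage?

With P fixed at 466, quantity demanded is 842 and quantity supplied is 742.8.
Shortage = Qd - Qs = 842 - 742.8 = 99.2.

Shortage = 99.2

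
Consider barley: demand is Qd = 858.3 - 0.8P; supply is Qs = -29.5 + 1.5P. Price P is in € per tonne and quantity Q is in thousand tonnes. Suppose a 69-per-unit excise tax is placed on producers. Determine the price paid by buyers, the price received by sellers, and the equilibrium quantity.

P_b = 431, P_s = 362, Q = 513.5

Producers keep P_s = P_b - 69 per unit, so supply in terms of the buyer price is Qs = -133 + 1.5P_b.
Market clearing requires 858.3 - 0.8P_b = -133 + 1.5P_b; hence 991.3 = 2.3P_b and P_b = 431.
Then P_s = 431 - 69 = 362 and Q = 858.3 - 0.8(431) = 513.5.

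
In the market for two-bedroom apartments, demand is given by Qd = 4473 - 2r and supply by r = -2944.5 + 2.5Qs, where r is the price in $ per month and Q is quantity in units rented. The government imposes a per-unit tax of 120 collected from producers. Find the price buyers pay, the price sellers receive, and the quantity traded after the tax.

Inverting to quantity form: Qs = 1177.8 + 0.4r.
Producers keep r_s = r_b - 120 per unit, so supply in terms of the buyer price is Qs = 1129.8 + 0.4r_b.
Set Qd = Qs: 4473 - 2r_b = 1129.8 + 0.4r_b, so 3343.2 = 2.4r_b and r_b = 1393.
Then r_s = 1393 - 120 = 1273 and Q = 4473 - 2(1393) = 1687.

r_b = 1393, r_s = 1273, Q = 1687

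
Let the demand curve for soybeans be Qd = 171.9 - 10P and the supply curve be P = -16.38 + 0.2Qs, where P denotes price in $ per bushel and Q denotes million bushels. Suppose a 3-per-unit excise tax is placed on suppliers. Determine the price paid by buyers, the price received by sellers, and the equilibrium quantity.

P_b = 7, P_s = 4, Q = 101.9

Rewriting in direct form: Qs = 81.9 + 5P.
With a tax of 3 on suppliers, they supply based on the net price P_s = P_b - 3, so Qs = 66.9 + 5P_b.
Set Qd = Qs: 171.9 - 10P_b = 66.9 + 5P_b, so 105 = 15P_b and P_b = 7.
So P_s = 4 and the quantity traded is Q = 171.9 - 10(7) = 101.9.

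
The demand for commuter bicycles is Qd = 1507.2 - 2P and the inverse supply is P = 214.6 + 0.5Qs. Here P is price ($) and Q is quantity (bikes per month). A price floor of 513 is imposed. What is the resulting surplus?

Surplus = 115.6

Solving each curve for Q: Qs = -429.2 + 2P.
Evaluating both curves at the floor price 513 gives Qd = 481.2, Qs = 596.8.
Surplus = Qs - Qd = 596.8 - 481.2 = 115.6.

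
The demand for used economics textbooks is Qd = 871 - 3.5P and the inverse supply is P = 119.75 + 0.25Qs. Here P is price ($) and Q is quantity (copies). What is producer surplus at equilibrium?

Producer surplus = 7260.125

Rewriting in direct form: Qs = -479 + 4P.
Equating demand and supply, 871 - 3.5P = -479 + 4P gives 7.5P = 1350, so P* = 180.
Then Q* = 871 - 3.5(180) = 241.
Supply choke price (Qs = 0): P = 119.75. Producer surplus = ½ × (180 - 119.75) × 241 = 7260.125.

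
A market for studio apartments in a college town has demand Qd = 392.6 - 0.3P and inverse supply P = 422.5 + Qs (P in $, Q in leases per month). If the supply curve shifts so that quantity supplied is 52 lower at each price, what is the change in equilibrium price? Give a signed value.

ΔP = 40

Rewriting in direct form: Qs = -422.5 + P.
At equilibrium Qd = Qs, so 392.6 - 0.3P = -422.5 + P; collecting terms, 815.1 = 1.3P and P* = 627.
Then Q* = 392.6 - 0.3(627) = 204.5.
After the shift, supply is Qs = -474.5 + P.
The new intersection has 867.1 = 1.3P, i.e. P = 667, Q = 192.5.
ΔP = 667 - 627 = 40.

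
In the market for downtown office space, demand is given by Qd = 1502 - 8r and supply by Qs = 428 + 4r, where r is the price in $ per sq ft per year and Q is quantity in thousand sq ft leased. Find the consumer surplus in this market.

Consumer surplus = 38612.25

The market clears where 1502 - 8r = 428 + 4r. Rearranging, 12r = 1074, hence r* = 89.5.
Substitute back: Q* = 1502 - 8(89.5) = 786.
Demand choke price (Qd = 0): r = 1502/8 = 187.75. Consumer surplus = ½ × (187.75 - 89.5) × 786 = 38612.25.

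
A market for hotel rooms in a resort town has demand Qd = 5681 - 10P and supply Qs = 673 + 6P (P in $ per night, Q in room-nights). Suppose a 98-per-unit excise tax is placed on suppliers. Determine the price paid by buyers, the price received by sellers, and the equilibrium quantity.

Suppliers keep P_s = P_b - 98 per unit, so supply in terms of the buyer price is Qs = 85 + 6P_b.
Set Qd = Qs: 5681 - 10P_b = 85 + 6P_b, so 5596 = 16P_b and P_b = 349.75.
So P_s = 251.75 and the quantity traded is Q = 5681 - 10(349.75) = 2183.5.

P_b = 349.75, P_s = 251.75, Q = 2183.5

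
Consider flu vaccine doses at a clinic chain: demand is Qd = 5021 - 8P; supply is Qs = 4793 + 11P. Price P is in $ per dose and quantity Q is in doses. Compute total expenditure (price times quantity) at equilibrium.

Total expenditure = 59100

At equilibrium Qd = Qs, so 5021 - 8P = 4793 + 11P; collecting terms, 228 = 19P and P* = 12.
From the demand curve, Q* = 5021 - 8(12) = 4925.
Total expenditure = P* × Q* = 12 × 4925 = 59100.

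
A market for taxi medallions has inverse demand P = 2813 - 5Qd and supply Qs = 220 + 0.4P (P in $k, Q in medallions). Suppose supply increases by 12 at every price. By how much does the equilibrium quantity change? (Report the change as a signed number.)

Rewriting in direct form: Qd = 562.6 - 0.2P.
At equilibrium Qd = Qs, so 562.6 - 0.2P = 220 + 0.4P; collecting terms, 342.6 = 0.6P and P* = 571.
Then Q* = 562.6 - 0.2(571) = 448.4.
After the shift, supply is Qs = 232 + 0.4P.
The new intersection has 330.6 = 0.6P, i.e. P = 551, Q = 452.4.
ΔQ = 452.4 - 448.4 = 4.

ΔQ = 4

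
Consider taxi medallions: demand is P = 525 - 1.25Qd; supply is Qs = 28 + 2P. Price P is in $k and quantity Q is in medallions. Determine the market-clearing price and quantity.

Solving each curve for Q: Qd = 420 - 0.8P.
Set Qd = Qs: 420 - 0.8P = 28 + 2P, so 392 = 2.8P and P* = 140.
Plugging P* into demand: Q* = 420 - 0.8(140) = 308.

P* = 140, Q* = 308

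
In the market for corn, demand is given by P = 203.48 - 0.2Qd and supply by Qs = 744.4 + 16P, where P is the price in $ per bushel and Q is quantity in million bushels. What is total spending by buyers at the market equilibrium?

Total spending by buyers = 12381.2

In direct form, Qd = 1017.4 - 5P.
Equating demand and supply, 1017.4 - 5P = 744.4 + 16P gives 21P = 273, so P* = 13.
Plugging P* into demand: Q* = 1017.4 - 5(13) = 952.4.
Total spending by buyers = P* × Q* = 13 × 952.4 = 12381.2.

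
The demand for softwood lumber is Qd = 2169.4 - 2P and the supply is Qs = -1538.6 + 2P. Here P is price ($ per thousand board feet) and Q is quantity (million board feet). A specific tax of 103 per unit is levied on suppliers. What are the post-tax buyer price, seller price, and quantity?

P_b = 978.5, P_s = 875.5, Q = 212.4

The tax drives a wedge P_b - P_s = 103. Substituting P_s = P_b - 103 into supply: Qs = -1744.6 + 2P_b.
Set Qd = Qs: 2169.4 - 2P_b = -1744.6 + 2P_b, so 3914 = 4P_b and P_b = 978.5.
Then P_s = 978.5 - 103 = 875.5 and Q = 2169.4 - 2(978.5) = 212.4.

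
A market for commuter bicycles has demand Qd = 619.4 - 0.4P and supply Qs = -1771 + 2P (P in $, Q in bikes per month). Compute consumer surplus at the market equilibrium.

Consumer surplus = 61051.25

The market clears where 619.4 - 0.4P = -1771 + 2P. Rearranging, 2.4P = 2390.4, hence P* = 996.
Plugging P* into demand: Q* = 619.4 - 0.4(996) = 221.
Demand choke price (Qd = 0): P = 619.4/0.4 = 1548.5. Consumer surplus = ½ × (1548.5 - 996) × 221 = 61051.25.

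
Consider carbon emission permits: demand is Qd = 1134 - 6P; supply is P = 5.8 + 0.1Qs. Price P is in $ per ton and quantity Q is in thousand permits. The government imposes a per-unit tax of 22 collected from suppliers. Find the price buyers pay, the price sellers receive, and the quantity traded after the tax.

Rewriting in direct form: Qs = -58 + 10P.
The tax drives a wedge P_b - P_s = 22. Substituting P_s = P_b - 22 into supply: Qs = -278 + 10P_b.
Equate demand and the shifted supply: 1134 - 6P_b = -278 + 10P_b, giving 16P_b = 1412, so P_b = 88.25.
So P_s = 66.25 and the quantity traded is Q = 1134 - 6(88.25) = 604.5.

P_b = 88.25, P_s = 66.25, Q = 604.5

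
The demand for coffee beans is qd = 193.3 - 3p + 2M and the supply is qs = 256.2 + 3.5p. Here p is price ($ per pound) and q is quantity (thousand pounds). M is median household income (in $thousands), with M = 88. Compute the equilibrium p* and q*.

p* = 17.4, q* = 317.1

With M = 88, demand is qd = 369.3 - 3p.
The market clears where 369.3 - 3p = 256.2 + 3.5p. Rearranging, 6.5p = 113.1, hence p* = 17.4.
Plugging p* into demand: q* = 369.3 - 3(17.4) = 317.1.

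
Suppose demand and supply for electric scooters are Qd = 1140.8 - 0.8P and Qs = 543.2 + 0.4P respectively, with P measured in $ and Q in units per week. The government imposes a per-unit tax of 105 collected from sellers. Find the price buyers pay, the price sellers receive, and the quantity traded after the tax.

Sellers keep P_s = P_b - 105 per unit, so supply in terms of the buyer price is Qs = 501.2 + 0.4P_b.
Set Qd = Qs: 1140.8 - 0.8P_b = 501.2 + 0.4P_b, so 639.6 = 1.2P_b and P_b = 533.
Then P_s = 533 - 105 = 428 and Q = 1140.8 - 0.8(533) = 714.4.

P_b = 533, P_s = 428, Q = 714.4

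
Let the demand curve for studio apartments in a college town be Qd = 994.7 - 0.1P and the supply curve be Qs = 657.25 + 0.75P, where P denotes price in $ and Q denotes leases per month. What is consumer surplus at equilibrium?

The market clears where 994.7 - 0.1P = 657.25 + 0.75P. Rearranging, 0.85P = 337.45, hence P* = 397.
From the demand curve, Q* = 994.7 - 0.1(397) = 955.
Demand choke price (Qd = 0): P = 994.7/0.1 = 9947. Consumer surplus = ½ × (9947 - 397) × 955 = 4560125.

Consumer surplus = 4560125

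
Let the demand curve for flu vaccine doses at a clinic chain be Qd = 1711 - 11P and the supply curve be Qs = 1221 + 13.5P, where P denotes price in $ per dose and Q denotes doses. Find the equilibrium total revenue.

At equilibrium Qd = Qs, so 1711 - 11P = 1221 + 13.5P; collecting terms, 490 = 24.5P and P* = 20.
From the demand curve, Q* = 1711 - 11(20) = 1491.
Total revenue = P* × Q* = 20 × 1491 = 29820.

Total revenue = 29820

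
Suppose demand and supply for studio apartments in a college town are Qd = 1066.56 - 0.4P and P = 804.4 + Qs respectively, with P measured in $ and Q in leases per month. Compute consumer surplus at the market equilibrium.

Consumer surplus = 353780

Rewriting in direct form: Qs = -804.4 + P.
Equating demand and supply, 1066.56 - 0.4P = -804.4 + P gives 1.4P = 1870.96, so P* = 1336.4.
From the demand curve, Q* = 1066.56 - 0.4(1336.4) = 532.
Demand choke price (Qd = 0): P = 1066.56/0.4 = 2666.4. Consumer surplus = ½ × (2666.4 - 1336.4) × 532 = 353780.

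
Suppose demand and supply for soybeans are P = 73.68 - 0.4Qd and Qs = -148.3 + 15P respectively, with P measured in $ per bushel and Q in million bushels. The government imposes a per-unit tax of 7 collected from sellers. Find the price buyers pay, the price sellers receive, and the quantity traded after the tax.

Solving each curve for Q: Qd = 184.2 - 2.5P.
With a tax of 7 on sellers, they supply based on the net price P_s = P_b - 7, so Qs = -253.3 + 15P_b.
Market clearing requires 184.2 - 2.5P_b = -253.3 + 15P_b; hence 437.5 = 17.5P_b and P_b = 25.
So P_s = 18 and the quantity traded is Q = 184.2 - 2.5(25) = 121.7.

P_b = 25, P_s = 18, Q = 121.7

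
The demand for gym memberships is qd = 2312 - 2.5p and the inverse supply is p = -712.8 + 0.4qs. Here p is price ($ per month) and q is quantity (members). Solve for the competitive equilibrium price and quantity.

Solving each curve for q: qs = 1782 + 2.5p.
The market clears where 2312 - 2.5p = 1782 + 2.5p. Rearranging, 5p = 530, hence p* = 106.
From the demand curve, q* = 2312 - 2.5(106) = 2047.

p* = 106, q* = 2047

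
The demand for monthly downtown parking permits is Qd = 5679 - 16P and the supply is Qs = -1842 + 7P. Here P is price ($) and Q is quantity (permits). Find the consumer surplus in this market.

Consumer surplus = 6244.03125

Equating demand and supply, 5679 - 16P = -1842 + 7P gives 23P = 7521, so P* = 327.
Then Q* = 5679 - 16(327) = 447.
Demand choke price (Qd = 0): P = 5679/16 = 354.9375. Consumer surplus = ½ × (354.9375 - 327) × 447 = 6244.03125.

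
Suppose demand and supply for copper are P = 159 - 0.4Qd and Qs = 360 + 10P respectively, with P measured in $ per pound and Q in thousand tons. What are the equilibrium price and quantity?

Rewriting in direct form: Qd = 397.5 - 2.5P.
Set Qd = Qs: 397.5 - 2.5P = 360 + 10P, so 37.5 = 12.5P and P* = 3.
Substitute back: Q* = 397.5 - 2.5(3) = 390.

P* = 3, Q* = 390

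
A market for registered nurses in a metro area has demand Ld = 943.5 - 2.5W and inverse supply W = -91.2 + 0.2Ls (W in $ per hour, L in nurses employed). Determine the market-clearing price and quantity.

W* = 65, L* = 781

In direct form, Ls = 456 + 5W.
Equating demand and supply, 943.5 - 2.5W = 456 + 5W gives 7.5W = 487.5, so W* = 65.
Plugging W* into demand: L* = 943.5 - 2.5(65) = 781.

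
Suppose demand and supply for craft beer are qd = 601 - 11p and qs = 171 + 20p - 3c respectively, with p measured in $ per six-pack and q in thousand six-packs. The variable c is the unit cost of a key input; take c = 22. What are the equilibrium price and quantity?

p* = 16, q* = 425

With c = 22, supply is qs = 105 + 20p.
At equilibrium qd = qs, so 601 - 11p = 105 + 20p; collecting terms, 496 = 31p and p* = 16.
Substitute back: q* = 601 - 11(16) = 425.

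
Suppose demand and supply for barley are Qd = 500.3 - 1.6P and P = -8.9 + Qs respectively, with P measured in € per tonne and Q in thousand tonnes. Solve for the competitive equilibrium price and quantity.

Solving each curve for Q: Qs = 8.9 + P.
At equilibrium Qd = Qs, so 500.3 - 1.6P = 8.9 + P; collecting terms, 491.4 = 2.6P and P* = 189.
Plugging P* into demand: Q* = 500.3 - 1.6(189) = 197.9.

P* = 189, Q* = 197.9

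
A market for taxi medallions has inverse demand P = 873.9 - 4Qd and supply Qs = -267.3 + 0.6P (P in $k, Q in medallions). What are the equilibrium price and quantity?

P* = 571.5, Q* = 75.6

Rewriting in direct form: Qd = 218.475 - 0.25P.
Equating demand and supply, 218.475 - 0.25P = -267.3 + 0.6P gives 0.85P = 485.775, so P* = 571.5.
Plugging P* into demand: Q* = 218.475 - 0.25(571.5) = 75.6.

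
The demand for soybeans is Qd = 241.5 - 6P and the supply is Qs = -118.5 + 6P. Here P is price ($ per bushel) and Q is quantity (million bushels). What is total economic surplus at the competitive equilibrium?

Total surplus = 630.375

Set Qd = Qs: 241.5 - 6P = -118.5 + 6P, so 360 = 12P and P* = 30.
Substitute back: Q* = 241.5 - 6(30) = 61.5.
Demand choke price = 40.25; supply choke price = 19.75. CS = ½(40.25 - 30)(61.5) = 315.1875; PS = ½(30 - 19.75)(61.5) = 315.1875. Total surplus = 630.375.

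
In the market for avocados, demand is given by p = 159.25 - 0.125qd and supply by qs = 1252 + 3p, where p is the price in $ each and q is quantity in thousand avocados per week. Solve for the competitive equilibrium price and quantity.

Solving each curve for q: qd = 1274 - 8p.
At equilibrium qd = qs, so 1274 - 8p = 1252 + 3p; collecting terms, 22 = 11p and p* = 2.
Plugging p* into demand: q* = 1274 - 8(2) = 1258.

p* = 2, q* = 1258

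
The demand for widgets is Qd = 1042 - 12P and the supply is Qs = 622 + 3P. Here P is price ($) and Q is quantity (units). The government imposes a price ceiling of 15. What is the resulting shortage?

With P fixed at 15, quantity demanded is 862 and quantity supplied is 667.
Shortage = Qd - Qs = 862 - 667 = 195.

Shortage = 195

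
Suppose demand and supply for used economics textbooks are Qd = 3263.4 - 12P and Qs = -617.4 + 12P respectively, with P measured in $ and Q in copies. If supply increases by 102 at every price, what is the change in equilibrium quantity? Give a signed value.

ΔQ = 51

Set Qd = Qs: 3263.4 - 12P = -617.4 + 12P, so 3880.8 = 24P and P* = 161.7.
Then Q* = 3263.4 - 12(161.7) = 1323.
After the shift, supply is Qs = -515.4 + 12P.
Re-solving, 24P = 3778.8 gives P = 157.45 and Q = 1374.
ΔQ = 1374 - 1323 = 51.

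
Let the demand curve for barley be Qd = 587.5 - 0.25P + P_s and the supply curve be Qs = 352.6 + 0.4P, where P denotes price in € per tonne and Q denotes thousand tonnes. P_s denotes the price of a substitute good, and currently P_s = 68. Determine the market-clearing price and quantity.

P* = 466, Q* = 539

With P_s = 68, demand is Qd = 655.5 - 0.25P.
The market clears where 655.5 - 0.25P = 352.6 + 0.4P. Rearranging, 0.65P = 302.9, hence P* = 466.
Then Q* = 655.5 - 0.25(466) = 539.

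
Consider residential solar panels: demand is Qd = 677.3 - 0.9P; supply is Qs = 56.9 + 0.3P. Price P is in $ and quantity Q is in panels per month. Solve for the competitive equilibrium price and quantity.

Set Qd = Qs: 677.3 - 0.9P = 56.9 + 0.3P, so 620.4 = 1.2P and P* = 517.
From the demand curve, Q* = 677.3 - 0.9(517) = 212.

P* = 517, Q* = 212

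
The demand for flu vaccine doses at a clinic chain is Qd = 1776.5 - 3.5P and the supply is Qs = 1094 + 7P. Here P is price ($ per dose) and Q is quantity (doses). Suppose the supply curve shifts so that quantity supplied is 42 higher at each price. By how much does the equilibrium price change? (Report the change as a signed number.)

At equilibrium Qd = Qs, so 1776.5 - 3.5P = 1094 + 7P; collecting terms, 682.5 = 10.5P and P* = 65.
From the demand curve, Q* = 1776.5 - 3.5(65) = 1549.
After the shift, supply is Qs = 1136 + 7P.
The new intersection has 640.5 = 10.5P, i.e. P = 61, Q = 1563.
ΔP = 61 - 65 = -4.

ΔP = -4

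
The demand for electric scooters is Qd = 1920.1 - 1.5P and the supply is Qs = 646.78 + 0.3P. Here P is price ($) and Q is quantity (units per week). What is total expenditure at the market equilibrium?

Set Qd = Qs: 1920.1 - 1.5P = 646.78 + 0.3P, so 1273.32 = 1.8P and P* = 707.4.
Then Q* = 1920.1 - 1.5(707.4) = 859.
Total expenditure = P* × Q* = 707.4 × 859 = 607656.6.

Total expenditure = 607656.6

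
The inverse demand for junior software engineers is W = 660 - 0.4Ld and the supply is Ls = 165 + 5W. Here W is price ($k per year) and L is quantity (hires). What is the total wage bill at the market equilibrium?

The total wage bill = 228690

In direct form, Ld = 1650 - 2.5W.
Set Ld = Ls: 1650 - 2.5W = 165 + 5W, so 1485 = 7.5W and W* = 198.
From the demand curve, L* = 1650 - 2.5(198) = 1155.
The total wage bill = W* × L* = 198 × 1155 = 228690.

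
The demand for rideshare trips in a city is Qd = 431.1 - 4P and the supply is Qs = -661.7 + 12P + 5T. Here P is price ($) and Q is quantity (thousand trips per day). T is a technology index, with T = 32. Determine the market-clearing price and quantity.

P* = 58.3, Q* = 197.9

With T = 32, supply is Qs = -501.7 + 12P.
The market clears where 431.1 - 4P = -501.7 + 12P. Rearranging, 16P = 932.8, hence P* = 58.3.
From the demand curve, Q* = 431.1 - 4(58.3) = 197.9.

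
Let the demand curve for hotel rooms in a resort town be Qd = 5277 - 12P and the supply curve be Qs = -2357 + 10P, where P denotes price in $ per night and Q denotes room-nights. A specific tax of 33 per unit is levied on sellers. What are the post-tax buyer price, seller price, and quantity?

The tax drives a wedge P_b - P_s = 33. Substituting P_s = P_b - 33 into supply: Qs = -2687 + 10P_b.
Market clearing requires 5277 - 12P_b = -2687 + 10P_b; hence 7964 = 22P_b and P_b = 362.
So P_s = 329 and the quantity traded is Q = 5277 - 12(362) = 933.

P_b = 362, P_s = 329, Q = 933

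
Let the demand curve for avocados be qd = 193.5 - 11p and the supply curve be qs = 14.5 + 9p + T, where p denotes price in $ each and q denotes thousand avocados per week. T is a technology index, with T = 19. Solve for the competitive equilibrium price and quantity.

With T = 19, supply is qs = 33.5 + 9p.
The market clears where 193.5 - 11p = 33.5 + 9p. Rearranging, 20p = 160, hence p* = 8.
Plugging p* into demand: q* = 193.5 - 11(8) = 105.5.

p* = 8, q* = 105.5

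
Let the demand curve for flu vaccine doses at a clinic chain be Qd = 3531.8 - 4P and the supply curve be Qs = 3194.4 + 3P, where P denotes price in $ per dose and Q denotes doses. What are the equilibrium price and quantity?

P* = 48.2, Q* = 3339

Set Qd = Qs: 3531.8 - 4P = 3194.4 + 3P, so 337.4 = 7P and P* = 48.2.
Plugging P* into demand: Q* = 3531.8 - 4(48.2) = 3339.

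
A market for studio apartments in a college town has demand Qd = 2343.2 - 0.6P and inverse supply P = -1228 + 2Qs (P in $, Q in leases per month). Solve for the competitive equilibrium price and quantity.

P* = 1572, Q* = 1400

Inverting to quantity form: Qs = 614 + 0.5P.
Equating demand and supply, 2343.2 - 0.6P = 614 + 0.5P gives 1.1P = 1729.2, so P* = 1572.
Substitute back: Q* = 2343.2 - 0.6(1572) = 1400.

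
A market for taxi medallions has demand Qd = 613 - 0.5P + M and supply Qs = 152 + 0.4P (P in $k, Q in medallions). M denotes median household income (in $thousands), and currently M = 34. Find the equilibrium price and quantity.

P* = 550, Q* = 372

With M = 34, demand is Qd = 647 - 0.5P.
Set Qd = Qs: 647 - 0.5P = 152 + 0.4P, so 495 = 0.9P and P* = 550.
Substitute back: Q* = 647 - 0.5(550) = 372.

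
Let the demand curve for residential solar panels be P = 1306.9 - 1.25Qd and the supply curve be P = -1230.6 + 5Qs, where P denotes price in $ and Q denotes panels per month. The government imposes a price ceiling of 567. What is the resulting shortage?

Shortage = 232.4

Solving each curve for Q: Qd = 1045.52 - 0.8P and Qs = 246.12 + 0.2P.
With P fixed at 567, quantity demanded is 591.92 and quantity supplied is 359.52.
Shortage = Qd - Qs = 591.92 - 359.52 = 232.4.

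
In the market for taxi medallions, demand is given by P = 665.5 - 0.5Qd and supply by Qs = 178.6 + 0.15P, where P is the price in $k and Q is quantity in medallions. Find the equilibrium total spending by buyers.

Solving each curve for Q: Qd = 1331 - 2P.
Equating demand and supply, 1331 - 2P = 178.6 + 0.15P gives 2.15P = 1152.4, so P* = 536.
Then Q* = 1331 - 2(536) = 259.
Total spending by buyers = P* × Q* = 536 × 259 = 138824.

Total spending by buyers = 138824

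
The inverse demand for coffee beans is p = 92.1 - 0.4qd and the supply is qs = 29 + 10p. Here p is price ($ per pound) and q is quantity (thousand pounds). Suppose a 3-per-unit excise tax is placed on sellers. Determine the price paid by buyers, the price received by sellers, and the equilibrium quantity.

Inverting to quantity form: qd = 230.25 - 2.5p.
With a tax of 3 on sellers, they supply based on the net price p_s = p_b - 3, so qs = -1 + 10p_b.
Set qd = qs: 230.25 - 2.5p_b = -1 + 10p_b, so 231.25 = 12.5p_b and p_b = 18.5.
Then p_s = 18.5 - 3 = 15.5 and q = 230.25 - 2.5(18.5) = 184.

p_b = 18.5, p_s = 15.5, q = 184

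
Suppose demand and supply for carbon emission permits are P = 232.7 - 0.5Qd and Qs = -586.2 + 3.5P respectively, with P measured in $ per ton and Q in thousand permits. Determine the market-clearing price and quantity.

In direct form, Qd = 465.4 - 2P.
Set Qd = Qs: 465.4 - 2P = -586.2 + 3.5P, so 1051.6 = 5.5P and P* = 191.2.
Substitute back: Q* = 465.4 - 2(191.2) = 83.

P* = 191.2, Q* = 83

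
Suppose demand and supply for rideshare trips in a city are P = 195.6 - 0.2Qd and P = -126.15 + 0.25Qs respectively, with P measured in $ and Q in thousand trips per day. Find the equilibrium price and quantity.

P* = 52.6, Q* = 715

Inverting to quantity form: Qd = 978 - 5P and Qs = 504.6 + 4P.
Equating demand and supply, 978 - 5P = 504.6 + 4P gives 9P = 473.4, so P* = 52.6.
Plugging P* into demand: Q* = 978 - 5(52.6) = 715.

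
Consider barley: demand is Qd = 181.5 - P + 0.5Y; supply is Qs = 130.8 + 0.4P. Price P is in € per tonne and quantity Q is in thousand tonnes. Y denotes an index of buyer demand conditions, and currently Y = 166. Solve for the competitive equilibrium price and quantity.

With Y = 166, demand is Qd = 264.5 - P.
The market clears where 264.5 - P = 130.8 + 0.4P. Rearranging, 1.4P = 133.7, hence P* = 95.5.
Plugging P* into demand: Q* = 264.5 - 95.5 = 169.

P* = 95.5, Q* = 169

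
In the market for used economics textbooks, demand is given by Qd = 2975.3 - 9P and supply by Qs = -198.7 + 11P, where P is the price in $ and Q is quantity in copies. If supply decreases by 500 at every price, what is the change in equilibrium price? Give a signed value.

The market clears where 2975.3 - 9P = -198.7 + 11P. Rearranging, 20P = 3174, hence P* = 158.7.
From the demand curve, Q* = 2975.3 - 9(158.7) = 1547.
After the shift, supply is Qs = -698.7 + 11P.
New equilibrium: 3674 = 20P, so P = 183.7 and Q = 1322.
ΔP = 183.7 - 158.7 = 25.

ΔP = 25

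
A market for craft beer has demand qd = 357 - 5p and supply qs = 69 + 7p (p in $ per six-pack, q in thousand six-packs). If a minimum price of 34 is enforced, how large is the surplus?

Surplus = 120

At p = 34: qd = 187 and qs = 307.
Surplus = qs - qd = 307 - 187 = 120.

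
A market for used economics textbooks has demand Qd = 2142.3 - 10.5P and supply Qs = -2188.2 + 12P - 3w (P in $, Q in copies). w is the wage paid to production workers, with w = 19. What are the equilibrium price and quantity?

P* = 195, Q* = 94.8

With w = 19, supply is Qs = -2245.2 + 12P.
The market clears where 2142.3 - 10.5P = -2245.2 + 12P. Rearranging, 22.5P = 4387.5, hence P* = 195.
Then Q* = 2142.3 - 10.5(195) = 94.8.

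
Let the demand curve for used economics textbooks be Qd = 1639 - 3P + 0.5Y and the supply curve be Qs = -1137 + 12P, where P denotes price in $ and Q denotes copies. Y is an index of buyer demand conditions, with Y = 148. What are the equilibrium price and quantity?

P* = 190, Q* = 1143

With Y = 148, demand is Qd = 1713 - 3P.
Equating demand and supply, 1713 - 3P = -1137 + 12P gives 15P = 2850, so P* = 190.
Then Q* = 1713 - 3(190) = 1143.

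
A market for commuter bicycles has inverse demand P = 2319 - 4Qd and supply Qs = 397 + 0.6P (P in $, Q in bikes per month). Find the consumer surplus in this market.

Consumer surplus = 553352

Rewriting in direct form: Qd = 579.75 - 0.25P.
Set Qd = Qs: 579.75 - 0.25P = 397 + 0.6P, so 182.75 = 0.85P and P* = 215.
Plugging P* into demand: Q* = 579.75 - 0.25(215) = 526.
Demand choke price (Qd = 0): P = 579.75/0.25 = 2319. Consumer surplus = ½ × (2319 - 215) × 526 = 553352.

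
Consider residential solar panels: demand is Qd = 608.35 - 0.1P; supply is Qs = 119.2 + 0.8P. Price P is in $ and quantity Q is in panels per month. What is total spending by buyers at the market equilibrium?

Total spending by buyers = 301099

At equilibrium Qd = Qs, so 608.35 - 0.1P = 119.2 + 0.8P; collecting terms, 489.15 = 0.9P and P* = 543.5.
Then Q* = 608.35 - 0.1(543.5) = 554.
Total spending by buyers = P* × Q* = 543.5 × 554 = 301099.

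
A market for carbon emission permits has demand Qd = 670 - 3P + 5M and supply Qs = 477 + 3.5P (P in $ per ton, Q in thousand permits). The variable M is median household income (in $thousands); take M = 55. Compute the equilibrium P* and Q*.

P* = 72, Q* = 729

With M = 55, demand is Qd = 945 - 3P.
At equilibrium Qd = Qs, so 945 - 3P = 477 + 3.5P; collecting terms, 468 = 6.5P and P* = 72.
Plugging P* into demand: Q* = 945 - 3(72) = 729.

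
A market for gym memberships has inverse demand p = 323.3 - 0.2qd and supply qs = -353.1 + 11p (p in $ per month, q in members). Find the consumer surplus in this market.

Rewriting in direct form: qd = 1616.5 - 5p.
Set qd = qs: 1616.5 - 5p = -353.1 + 11p, so 1969.6 = 16p and p* = 123.1.
Substitute back: q* = 1616.5 - 5(123.1) = 1001.
Demand choke price (qd = 0): p = 1616.5/5 = 323.3. Consumer surplus = ½ × (323.3 - 123.1) × 1001 = 100200.1.

Consumer surplus = 100200.1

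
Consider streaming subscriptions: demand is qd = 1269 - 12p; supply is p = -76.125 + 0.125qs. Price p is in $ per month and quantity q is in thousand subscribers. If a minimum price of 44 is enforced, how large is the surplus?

In direct form, qs = 609 + 8p.
At p = 44: qd = 741 and qs = 961.
Surplus = qs - qd = 961 - 741 = 220.

Surplus = 220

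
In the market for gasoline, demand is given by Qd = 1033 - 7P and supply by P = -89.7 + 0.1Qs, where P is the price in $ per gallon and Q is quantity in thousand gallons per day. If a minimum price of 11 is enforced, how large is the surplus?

Surplus = 51

In direct form, Qs = 897 + 10P.
At P = 11: Qd = 956 and Qs = 1007.
Surplus = Qs - Qd = 1007 - 956 = 51.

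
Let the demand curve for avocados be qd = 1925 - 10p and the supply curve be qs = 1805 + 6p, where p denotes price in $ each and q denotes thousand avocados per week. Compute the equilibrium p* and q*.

p* = 7.5, q* = 1850

At equilibrium qd = qs, so 1925 - 10p = 1805 + 6p; collecting terms, 120 = 16p and p* = 7.5.
Substitute back: q* = 1925 - 10(7.5) = 1850.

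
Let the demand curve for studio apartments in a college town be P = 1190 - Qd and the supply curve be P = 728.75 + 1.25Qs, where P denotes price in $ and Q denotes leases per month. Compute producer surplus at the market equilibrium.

Producer surplus = 26265.625

Solving each curve for Q: Qd = 1190 - P and Qs = -583 + 0.8P.
The market clears where 1190 - P = -583 + 0.8P. Rearranging, 1.8P = 1773, hence P* = 985.
Plugging P* into demand: Q* = 1190 - 985 = 205.
Supply choke price (Qs = 0): P = 728.75. Producer surplus = ½ × (985 - 728.75) × 205 = 26265.625.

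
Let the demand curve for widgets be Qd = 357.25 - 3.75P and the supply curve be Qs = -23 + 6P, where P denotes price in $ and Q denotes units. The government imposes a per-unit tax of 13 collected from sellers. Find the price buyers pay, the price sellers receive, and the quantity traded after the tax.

With a tax of 13 on sellers, they supply based on the net price P_s = P_b - 13, so Qs = -101 + 6P_b.
Market clearing requires 357.25 - 3.75P_b = -101 + 6P_b; hence 458.25 = 9.75P_b and P_b = 47.
Then P_s = 47 - 13 = 34 and Q = 357.25 - 3.75(47) = 181.

P_b = 47, P_s = 34, Q = 181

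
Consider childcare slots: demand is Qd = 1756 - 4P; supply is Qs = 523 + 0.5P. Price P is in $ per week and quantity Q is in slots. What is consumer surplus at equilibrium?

Consumer surplus = 54450

At equilibrium Qd = Qs, so 1756 - 4P = 523 + 0.5P; collecting terms, 1233 = 4.5P and P* = 274.
From the demand curve, Q* = 1756 - 4(274) = 660.
Demand choke price (Qd = 0): P = 1756/4 = 439. Consumer surplus = ½ × (439 - 274) × 660 = 54450.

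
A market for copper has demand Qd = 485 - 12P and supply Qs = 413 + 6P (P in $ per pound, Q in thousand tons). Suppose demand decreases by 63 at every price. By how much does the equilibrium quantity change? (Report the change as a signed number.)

ΔQ = -21

At equilibrium Qd = Qs, so 485 - 12P = 413 + 6P; collecting terms, 72 = 18P and P* = 4.
Plugging P* into demand: Q* = 485 - 12(4) = 437.
After the shift, demand is Qd = 422 - 12P.
The new intersection has 9 = 18P, i.e. P = 0.5, Q = 416.
ΔQ = 416 - 437 = -21.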